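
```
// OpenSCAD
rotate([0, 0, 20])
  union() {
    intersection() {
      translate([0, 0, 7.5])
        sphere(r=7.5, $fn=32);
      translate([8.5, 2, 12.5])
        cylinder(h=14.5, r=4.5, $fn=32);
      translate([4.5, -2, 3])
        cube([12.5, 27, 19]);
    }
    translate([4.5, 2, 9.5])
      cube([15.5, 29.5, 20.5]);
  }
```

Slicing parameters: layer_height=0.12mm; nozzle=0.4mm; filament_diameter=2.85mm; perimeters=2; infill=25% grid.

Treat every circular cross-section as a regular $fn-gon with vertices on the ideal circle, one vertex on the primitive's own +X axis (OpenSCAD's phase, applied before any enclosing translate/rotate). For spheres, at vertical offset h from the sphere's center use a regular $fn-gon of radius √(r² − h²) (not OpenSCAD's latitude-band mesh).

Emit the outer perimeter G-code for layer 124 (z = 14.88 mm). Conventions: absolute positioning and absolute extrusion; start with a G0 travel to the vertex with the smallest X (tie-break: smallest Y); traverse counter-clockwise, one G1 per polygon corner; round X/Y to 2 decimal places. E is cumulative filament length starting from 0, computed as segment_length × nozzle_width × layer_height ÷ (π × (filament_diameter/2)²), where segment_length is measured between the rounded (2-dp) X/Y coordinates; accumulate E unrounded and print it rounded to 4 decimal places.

At z = 14.88 mm: the r=7.5 sphere slices to a regular 32-gon of circumradius 1.336 (√(r²−h²) with h=7.38 from center); the cylinder at (8.5, 2): section is a regular 32-gon, circumradius r=4.5; the cube at (4.5, -2) is present — its section is the full 12.5×27 rectangle; Taking the intersection: the r=4.5 cylinder at (8.5, 2) does not overlap the r=7.5 sphere (empty); the 12.5×27 cube at (4.5, -2) does not overlap the running intersection (empty) — nothing remains; the 15.5×29.5 cube at (4.5, 2) contributes its full rectangle; Merging all regions: only the 15.5×29.5 cube at (4.5, 2) is present, so the union is just that shape — 1 connected region; (whole slice rotated 20° about Z — lengths, areas and connectivity unchanged). The outline is a single polygon with 4 vertices. Extrusion per mm of travel: 0.4 × 0.12 / (π × 1.425²) = 0.007524. Accumulating E over each segment gives final E = 0.6772.

G0 X-6.55 Y31.14 Z14.88
G1 X3.54 Y3.42 E0.2220
G1 X18.11 Y8.72 E0.3386
G1 X8.02 Y36.44 E0.5606
G1 X-6.55 Y31.14 E0.6772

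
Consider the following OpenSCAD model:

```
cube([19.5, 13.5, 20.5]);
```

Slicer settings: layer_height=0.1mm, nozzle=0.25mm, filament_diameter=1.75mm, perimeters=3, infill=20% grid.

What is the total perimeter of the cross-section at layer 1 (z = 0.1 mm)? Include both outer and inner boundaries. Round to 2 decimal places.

66.00 mm

At z = 0.1 mm: the 19.5×13.5 cube contributes its full rectangle (perimeter 66.00 mm). Overall, the cross-section is a single solid region. Total boundary length (outer) = 66.00 mm.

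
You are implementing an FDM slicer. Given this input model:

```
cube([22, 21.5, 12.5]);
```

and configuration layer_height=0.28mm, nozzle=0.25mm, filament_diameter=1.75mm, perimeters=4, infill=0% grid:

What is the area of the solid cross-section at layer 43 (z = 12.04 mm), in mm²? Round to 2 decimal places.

473.00 mm²

At z = 12.04 mm: the 22×21.5 cube contributes its full rectangle (area 473.00 mm²). Overall, the cross-section is a single solid region. Net area = 473.00 mm².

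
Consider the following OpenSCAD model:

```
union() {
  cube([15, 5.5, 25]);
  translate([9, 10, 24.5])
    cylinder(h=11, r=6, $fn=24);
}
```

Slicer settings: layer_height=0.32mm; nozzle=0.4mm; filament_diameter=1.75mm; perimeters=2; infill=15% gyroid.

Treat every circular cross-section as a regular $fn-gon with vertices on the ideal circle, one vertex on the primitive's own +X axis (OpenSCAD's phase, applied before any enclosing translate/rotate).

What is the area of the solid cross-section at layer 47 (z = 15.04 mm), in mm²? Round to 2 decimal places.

82.50 mm²

At z = 15.04 mm: the 15×5.5 cube contributes its full rectangle (area 82.50 mm²); the cylinder at (9, 10) is absent (z outside [24.5, 35.5]); Combining (union): only the 15×5.5 cube is present, so the union is just that shape — area = 82.50 mm². Overall, the cross-section is a single solid region. Net area = 82.50 mm².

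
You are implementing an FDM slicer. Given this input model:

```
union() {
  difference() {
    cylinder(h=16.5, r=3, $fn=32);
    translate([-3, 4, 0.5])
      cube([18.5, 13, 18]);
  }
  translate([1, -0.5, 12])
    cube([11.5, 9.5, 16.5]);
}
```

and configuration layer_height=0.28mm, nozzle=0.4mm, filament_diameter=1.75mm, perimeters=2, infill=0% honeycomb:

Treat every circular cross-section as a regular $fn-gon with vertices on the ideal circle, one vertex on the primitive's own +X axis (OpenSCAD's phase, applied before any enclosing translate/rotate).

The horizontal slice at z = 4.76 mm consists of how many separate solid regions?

1

At z = 4.76 mm: the r=3 cylinder contributes a regular 32-gon of circumradius 3; the 18.5×13 cube at (-3, 4) contributes its full rectangle; Subtracting the remaining from the first: starting from the r=3 cylinder, the 18.5×13 cube at (-3, 4) misses the remaining region (no effect) — 1 connected region; the cube at (1, -0.5) is not intersected at this z (z outside [12, 28.5]); Taking the union: only that combined region is present, so the union is just that shape — 1 connected region. The result has 1 disconnected region.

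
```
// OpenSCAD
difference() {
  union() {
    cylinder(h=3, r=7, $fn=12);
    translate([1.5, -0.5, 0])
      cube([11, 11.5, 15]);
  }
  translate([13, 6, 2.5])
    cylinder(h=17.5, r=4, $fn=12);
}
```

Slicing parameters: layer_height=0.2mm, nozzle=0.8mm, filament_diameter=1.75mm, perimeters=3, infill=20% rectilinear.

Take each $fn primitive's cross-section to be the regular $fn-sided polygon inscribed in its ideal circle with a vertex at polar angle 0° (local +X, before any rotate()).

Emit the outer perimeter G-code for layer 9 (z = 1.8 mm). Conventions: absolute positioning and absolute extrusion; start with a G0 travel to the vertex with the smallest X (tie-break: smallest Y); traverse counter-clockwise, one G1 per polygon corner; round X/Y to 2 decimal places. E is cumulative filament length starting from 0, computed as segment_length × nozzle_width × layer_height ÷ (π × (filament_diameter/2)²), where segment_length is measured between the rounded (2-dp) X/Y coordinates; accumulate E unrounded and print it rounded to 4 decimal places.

G0 X-7.00 Y0.00 Z1.80
G1 X-6.06 Y-3.50 E0.2411
G1 X-3.50 Y-6.06 E0.4819
G1 X0.00 Y-7.00 E0.7230
G1 X3.50 Y-6.06 E0.9640
G1 X6.06 Y-3.50 E1.2049
G1 X6.87 Y-0.50 E1.4116
G1 X12.50 Y-0.50 E1.7861
G1 X12.50 Y11.00 E2.5511
G1 X1.50 Y11.00 E3.2828
G1 X1.50 Y6.60 E3.5755
G1 X0.00 Y7.00 E3.6788
G1 X-3.50 Y6.06 E3.9198
G1 X-6.06 Y3.50 E4.1607
G1 X-7.00 Y0.00 E4.4017

At z = 1.8 mm: the r=7 cylinder gives a regular 12-gon of circumradius 7 (constant along its height); the cube at (1.5, -0.5) (footprint 11×11.5) is included at this height; Combining (union): the regions partially overlap (shared area 29.27 mm²), so overlapping operands fuse into one piece — 1 connected region; the cylinder at (13, 6) is absent (z outside [2.5, 20]); Taking the first minus the rest: none of the subtracted shapes is present at this height, so that combined region is unchanged — 1 connected region. The outline is a single polygon with 14 vertices. Extrusion per mm of travel: 0.8 × 0.2 / (π × 0.875²) = 0.066520. Accumulating E over each segment gives final E = 4.4017.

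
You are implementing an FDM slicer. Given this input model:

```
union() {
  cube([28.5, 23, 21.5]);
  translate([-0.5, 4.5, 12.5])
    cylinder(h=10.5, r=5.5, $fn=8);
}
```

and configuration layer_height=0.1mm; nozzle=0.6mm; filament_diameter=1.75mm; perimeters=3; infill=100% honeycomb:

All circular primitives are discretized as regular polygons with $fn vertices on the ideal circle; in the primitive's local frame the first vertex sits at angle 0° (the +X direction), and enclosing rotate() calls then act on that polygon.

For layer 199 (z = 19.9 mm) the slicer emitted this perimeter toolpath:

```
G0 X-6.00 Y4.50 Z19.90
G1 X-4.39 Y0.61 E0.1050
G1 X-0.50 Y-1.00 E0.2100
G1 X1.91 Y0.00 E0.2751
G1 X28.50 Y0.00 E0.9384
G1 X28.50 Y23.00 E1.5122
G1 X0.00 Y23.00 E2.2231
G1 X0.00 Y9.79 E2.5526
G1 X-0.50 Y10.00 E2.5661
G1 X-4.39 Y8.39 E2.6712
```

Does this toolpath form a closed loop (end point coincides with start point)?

Start point (G0): (-6.00, 4.50). End point (last G1): the path does not return to the start — open.

no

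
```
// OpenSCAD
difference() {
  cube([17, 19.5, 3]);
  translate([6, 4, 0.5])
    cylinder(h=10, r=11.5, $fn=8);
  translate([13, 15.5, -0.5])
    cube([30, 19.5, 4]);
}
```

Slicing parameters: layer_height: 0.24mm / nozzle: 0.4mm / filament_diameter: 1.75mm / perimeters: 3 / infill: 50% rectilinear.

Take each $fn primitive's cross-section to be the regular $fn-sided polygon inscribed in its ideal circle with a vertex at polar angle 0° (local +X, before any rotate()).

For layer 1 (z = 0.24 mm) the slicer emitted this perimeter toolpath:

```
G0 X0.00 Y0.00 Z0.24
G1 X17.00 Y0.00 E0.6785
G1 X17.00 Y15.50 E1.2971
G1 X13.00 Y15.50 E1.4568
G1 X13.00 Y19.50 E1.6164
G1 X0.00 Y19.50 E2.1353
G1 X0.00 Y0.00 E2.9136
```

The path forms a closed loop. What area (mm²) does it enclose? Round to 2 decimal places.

Apply the shoelace formula to the sequence of (X, Y) vertices; enclosed area = 315.50 mm².

315.50 mm²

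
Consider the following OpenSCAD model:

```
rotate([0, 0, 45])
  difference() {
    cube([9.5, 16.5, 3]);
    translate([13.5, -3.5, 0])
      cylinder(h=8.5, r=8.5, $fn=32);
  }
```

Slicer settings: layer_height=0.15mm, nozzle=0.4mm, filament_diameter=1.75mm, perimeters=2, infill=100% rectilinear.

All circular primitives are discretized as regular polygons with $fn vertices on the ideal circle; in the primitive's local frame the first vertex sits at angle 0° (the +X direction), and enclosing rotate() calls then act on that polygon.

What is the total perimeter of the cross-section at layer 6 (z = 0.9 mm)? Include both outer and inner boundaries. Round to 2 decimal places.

At z = 0.9 mm: the 9.5×16.5 cube contributes its full rectangle (perimeter 52.00 mm); the r=8.5 cylinder at (13.5, -3.5) gives a regular 32-gon of circumradius 8.5 (constant along its height) (perimeter = 2·32·8.500·sin(180°/32) = 53.32 mm); Subtracting the remaining from the first: starting from the 9.5×16.5 cube, the r=8.5 cylinder at (13.5, -3.5) partially overlaps it — only the 9.00 mm² overlap (of its 225.52 mm²) is removed, clipping the outline — boundary = 49.86 mm; (whole slice rotated 45° about Z — lengths, areas and connectivity unchanged). Overall, the cross-section is a single solid region. Total boundary length (outer) = 49.86 mm.

49.86 mm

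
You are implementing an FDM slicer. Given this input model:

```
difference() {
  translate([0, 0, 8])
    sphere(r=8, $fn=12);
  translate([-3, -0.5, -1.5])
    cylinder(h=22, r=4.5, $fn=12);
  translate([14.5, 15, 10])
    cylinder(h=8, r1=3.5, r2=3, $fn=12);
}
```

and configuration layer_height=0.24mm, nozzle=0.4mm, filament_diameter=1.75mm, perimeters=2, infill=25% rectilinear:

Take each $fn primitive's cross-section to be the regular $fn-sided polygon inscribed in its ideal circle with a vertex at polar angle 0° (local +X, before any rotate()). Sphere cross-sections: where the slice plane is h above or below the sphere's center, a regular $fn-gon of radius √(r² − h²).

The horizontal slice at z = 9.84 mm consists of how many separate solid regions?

1

At z = 9.84 mm: the r=8 sphere slices to a regular 12-gon of circumradius 7.786 (√(r²−h²) with h=1.84 from center); the r=4.5 cylinder at (-3, -0.5) contributes a regular 12-gon of circumradius 4.5; the cone at (14.5, 15) is absent (z outside [10, 18]); Taking the first minus the rest: starting from the r=8 sphere, the r=4.5 cylinder at (-3, -0.5) lies wholly inside it (removes its full 60.75 mm² and its 27.95 mm outline becomes a hole wall) — 1 connected region with 1 hole. The result has 1 disconnected region.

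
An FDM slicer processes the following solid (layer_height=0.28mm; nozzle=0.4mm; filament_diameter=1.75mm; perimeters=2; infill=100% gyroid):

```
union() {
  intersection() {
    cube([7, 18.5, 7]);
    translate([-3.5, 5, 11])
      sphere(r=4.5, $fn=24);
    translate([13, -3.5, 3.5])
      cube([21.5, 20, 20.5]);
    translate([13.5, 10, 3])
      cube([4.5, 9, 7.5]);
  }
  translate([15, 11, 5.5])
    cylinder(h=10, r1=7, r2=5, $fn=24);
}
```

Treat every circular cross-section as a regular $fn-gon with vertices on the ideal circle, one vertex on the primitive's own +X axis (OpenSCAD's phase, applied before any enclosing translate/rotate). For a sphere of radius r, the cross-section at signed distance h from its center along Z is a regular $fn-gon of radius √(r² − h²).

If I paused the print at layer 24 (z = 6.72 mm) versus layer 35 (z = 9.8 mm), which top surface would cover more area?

layer 24 (z = 6.72 mm)

Layer 24 (z = 6.72): the cube is present — its section is the full 7×18.5 rectangle (area 129.50 mm²); the r=4.5 sphere at (-3.5, 5) slices to a regular 24-gon of circumradius 1.390 (√(r²−h²) with h=4.28 from center) (area = (24/2)·1.390²·sin(360°/24) = 6.00 mm²); the cube at (13, -3.5) is present — its section is the full 21.5×20 rectangle (area 430.00 mm²); the 4.5×9 cube at (13.5, 10) contributes its full rectangle (area 40.50 mm²); Taking the intersection: the r=4.5 sphere at (-3.5, 5) does not overlap the 7×18.5 cube (empty); the 21.5×20 cube at (13, -3.5) does not overlap the running intersection (empty); the 4.5×9 cube at (13.5, 10) does not overlap the running intersection (empty) — nothing remains; the cone at (15, 11) (r1=7→r2=5) has section circumradius 6.756 here — a regular 24-gon (area = (24/2)·6.756²·sin(360°/24) = 141.76 mm²); Combining (union): only the cone at (15, 11) is present, so the union is just that shape — area = 141.76 mm². So its area = 141.76 mm². Layer 35 (z = 9.8): the cube is not intersected at this z (z outside [0, 7]); the r=4.5 sphere at (-3.5, 5) slices to a regular 24-gon of circumradius 4.337 (√(r²−h²) with h=1.2 from center) (area = (24/2)·4.337²·sin(360°/24) = 58.42 mm²); the cube at (13, -3.5) (footprint 21.5×20) is included at this height (area 430.00 mm²); the 4.5×9 cube at (13.5, 10) contributes its full rectangle (area 40.50 mm²); After intersecting: at least one operand is absent at this height, so nothing remains; the cone at (15, 11) (r1=7→r2=5) has section circumradius 6.140 here — a regular 24-gon (area = (24/2)·6.140²·sin(360°/24) = 117.09 mm²); Taking the union: only the cone at (15, 11) is present, so the union is just that shape — area = 117.09 mm². So its area = 117.09 mm². Layer 24 is larger (141.76 vs 117.09 mm²).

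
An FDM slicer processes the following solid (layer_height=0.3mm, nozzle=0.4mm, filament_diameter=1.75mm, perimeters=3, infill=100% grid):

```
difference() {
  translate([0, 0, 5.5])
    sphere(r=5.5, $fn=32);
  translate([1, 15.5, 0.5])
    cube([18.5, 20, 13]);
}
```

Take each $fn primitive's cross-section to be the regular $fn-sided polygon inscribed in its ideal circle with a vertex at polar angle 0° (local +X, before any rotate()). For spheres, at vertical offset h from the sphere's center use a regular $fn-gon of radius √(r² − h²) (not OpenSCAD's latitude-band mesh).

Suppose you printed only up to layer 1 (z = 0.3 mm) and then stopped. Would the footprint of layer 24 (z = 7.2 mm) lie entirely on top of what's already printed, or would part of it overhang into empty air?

part overhangs

Compare the two slices. At z = 0.3: the r=5.5 sphere slices to a regular 32-gon of circumradius 1.792 (√(r²−h²) with h=5.2 from center) (area = (32/2)·1.792²·sin(360°/32) = 10.02 mm²); the cube at (1, 15.5) is not intersected at this z (z outside [0.5, 13.5]); After the difference (first − rest): none of the subtracted shapes is present at this height, so the r=5.5 sphere is unchanged — area = 10.02 mm². At z = 7.2: the r=5.5 sphere slices to a regular 32-gon of circumradius 5.231 (√(r²−h²) with h=1.7 from center) (area = (32/2)·5.231²·sin(360°/32) = 85.40 mm²); the 18.5×20 cube at (1, 15.5) contributes its full rectangle (area 370.00 mm²); After the difference (first − rest): starting from the r=5.5 sphere (85.40 mm²), the 18.5×20 cube at (1, 15.5) misses the remaining region (no effect) — area = 85.40 mm². Checking containment: at z = 7.2 the cross-section extends beyond the z = 0.3 cross-section by about 75.38 mm².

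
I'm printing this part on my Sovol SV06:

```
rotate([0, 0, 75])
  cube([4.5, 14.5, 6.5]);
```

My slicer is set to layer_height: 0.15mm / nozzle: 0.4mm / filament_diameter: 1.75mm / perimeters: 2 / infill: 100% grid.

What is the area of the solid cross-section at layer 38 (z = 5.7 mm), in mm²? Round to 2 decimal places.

65.25 mm²

At z = 5.7 mm: the cube (footprint 4.5×14.5) is included at this height (area 65.25 mm²); (rotated 75° about Z; rotation is an isometry so areas/perimeters/island counts are preserved). Overall, the cross-section is a single solid region. Net area = 65.25 mm².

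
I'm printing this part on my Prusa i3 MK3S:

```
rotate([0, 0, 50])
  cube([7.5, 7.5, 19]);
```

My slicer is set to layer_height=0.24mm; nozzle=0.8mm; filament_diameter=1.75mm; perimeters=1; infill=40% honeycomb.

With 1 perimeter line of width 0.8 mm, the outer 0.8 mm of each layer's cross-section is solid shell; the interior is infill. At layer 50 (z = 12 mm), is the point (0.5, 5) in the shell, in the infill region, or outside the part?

At z = 12 mm: the 7.5×7.5 cube contributes its full rectangle; (whole slice rotated 50° about Z — lengths, areas and connectivity unchanged). Overall, the cross-section is a single solid region. Undo the 50° rotation: the query point maps to (4.152, 2.831) in the un-rotated model frame. The nearest boundary edge runs (0.00, 0.00)→(7.50, 0.00); distance from the point to it = 2.83 mm. The point is inside the cross-section and 2.83 mm from the nearest boundary — more than the 0.8 mm shell width (1 × 0.8), so it's in the infill interior.

infill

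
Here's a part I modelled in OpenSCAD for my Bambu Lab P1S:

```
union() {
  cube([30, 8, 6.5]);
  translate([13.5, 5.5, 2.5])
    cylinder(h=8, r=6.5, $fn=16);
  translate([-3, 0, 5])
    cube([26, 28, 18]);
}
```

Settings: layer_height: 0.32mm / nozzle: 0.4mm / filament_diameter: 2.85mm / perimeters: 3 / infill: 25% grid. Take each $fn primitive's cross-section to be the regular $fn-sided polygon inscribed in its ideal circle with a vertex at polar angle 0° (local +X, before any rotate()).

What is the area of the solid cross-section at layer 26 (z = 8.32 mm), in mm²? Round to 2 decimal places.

732.13 mm²

At z = 8.32 mm: the cube does not reach this height (z outside [0, 6.5]); the cylinder at (13.5, 5.5): section is a regular 16-gon, circumradius r=6.5 (area = (16/2)·6.500²·sin(360°/16) = 129.35 mm²); the cube at (-3, 0) (footprint 26×28) is included at this height (area 728.00 mm²); Combining (union): the regions partially overlap — summed areas 857.35 mm² minus the doubly-counted overlap 125.22 mm² gives 732.13 mm² — area = 732.13 mm². Overall, the cross-section is a single solid region. Net area = 732.13 mm².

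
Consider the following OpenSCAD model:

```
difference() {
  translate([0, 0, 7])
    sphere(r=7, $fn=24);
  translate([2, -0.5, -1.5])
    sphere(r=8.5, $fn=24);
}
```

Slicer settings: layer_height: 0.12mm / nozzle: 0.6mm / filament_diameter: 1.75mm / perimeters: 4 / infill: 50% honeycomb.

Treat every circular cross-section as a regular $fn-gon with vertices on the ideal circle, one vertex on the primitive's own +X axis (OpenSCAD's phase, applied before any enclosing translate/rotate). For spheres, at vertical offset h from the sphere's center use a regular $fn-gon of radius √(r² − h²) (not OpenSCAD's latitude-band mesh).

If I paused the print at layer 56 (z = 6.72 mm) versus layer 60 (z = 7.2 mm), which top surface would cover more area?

Layer 56 (z = 6.72): the sphere: section is a regular 24-gon, circumradius = √(r²−h²) = √(7²−0.28²) = 6.994 (area = (24/2)·6.994²·sin(360°/24) = 151.94 mm²); the sphere at (2, -0.5): section is a regular 24-gon, circumradius = √(r²−h²) = √(8.5²−8.22²) = 2.164 (area = (24/2)·2.164²·sin(360°/24) = 14.54 mm²); After the difference (first − rest): starting from the r=7 sphere (151.94 mm²), the r=8.5 sphere at (2, -0.5) lies wholly inside it (removes its full 14.54 mm² and its 13.56 mm outline becomes a hole wall) — area = 137.40 mm². So its area = 137.40 mm². Layer 60 (z = 7.2): the sphere: section is a regular 24-gon, circumradius = √(r²−h²) = √(7²−0.2²) = 6.997 (area = (24/2)·6.997²·sin(360°/24) = 152.06 mm²); the sphere at (2, -0.5) is absent (|z−center|=8.700 > r=8.5); Taking the first minus the rest: none of the subtracted shapes is present at this height, so the r=7 sphere is unchanged — area = 152.06 mm². So its area = 152.06 mm². Layer 60 is larger (152.06 vs 137.40 mm²).

layer 60 (z = 7.2 mm)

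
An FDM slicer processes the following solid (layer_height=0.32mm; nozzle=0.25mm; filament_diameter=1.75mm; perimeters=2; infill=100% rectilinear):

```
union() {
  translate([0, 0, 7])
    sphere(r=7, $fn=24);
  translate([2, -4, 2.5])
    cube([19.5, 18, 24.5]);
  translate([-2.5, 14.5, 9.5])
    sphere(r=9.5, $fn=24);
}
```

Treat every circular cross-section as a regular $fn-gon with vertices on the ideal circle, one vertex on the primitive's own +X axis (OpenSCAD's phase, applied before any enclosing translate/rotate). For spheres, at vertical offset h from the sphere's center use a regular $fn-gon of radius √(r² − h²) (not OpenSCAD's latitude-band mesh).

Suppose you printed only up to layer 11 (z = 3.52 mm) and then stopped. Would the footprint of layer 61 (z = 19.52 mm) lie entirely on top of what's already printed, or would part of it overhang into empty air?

Compare the two slices. At z = 3.52: the sphere: section is a regular 24-gon, circumradius = √(r²−h²) = √(7²−3.48²) = 6.074 (area = (24/2)·6.074²·sin(360°/24) = 114.57 mm²); the cube at (2, -4) (footprint 19.5×18) is included at this height (area 351.00 mm²); the sphere at (-2.5, 14.5): section is a regular 24-gon, circumradius = √(r²−h²) = √(9.5²−5.98²) = 7.382 (area = (24/2)·7.382²·sin(360°/24) = 169.24 mm²); Merging all regions: the regions partially overlap — summed areas 634.81 mm² minus the doubly-counted overlap 41.09 mm² gives 593.72 mm² — area = 593.72 mm². At z = 19.52: the sphere is not intersected at this z (|z−center|=12.520 > r=7); the cube at (2, -4) (footprint 19.5×18) is included at this height (area 351.00 mm²); the sphere at (-2.5, 14.5) is absent (|z−center|=10.020 > r=9.5); Combining (union): only the 19.5×18 cube at (2, -4) is present, so the union is just that shape — area = 351.00 mm². Checking containment: the cross-section at z = 19.52 is a subset of the cross-section at z = 3.52.

entirely on top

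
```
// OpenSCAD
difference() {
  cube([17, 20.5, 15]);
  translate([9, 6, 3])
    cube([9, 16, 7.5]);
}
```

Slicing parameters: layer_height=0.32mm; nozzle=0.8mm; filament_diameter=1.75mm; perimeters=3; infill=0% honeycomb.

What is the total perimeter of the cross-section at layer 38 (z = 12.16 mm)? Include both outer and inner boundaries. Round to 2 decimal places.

75.00 mm

At z = 12.16 mm: the cube is present — its section is the full 17×20.5 rectangle (perimeter 75.00 mm); the cube at (9, 6) is absent (z outside [3, 10.5]); After the difference (first − rest): none of the subtracted shapes is present at this height, so the 17×20.5 cube is unchanged — boundary = 75.00 mm. Overall, the cross-section is a single solid region. Total boundary length (outer) = 75.00 mm.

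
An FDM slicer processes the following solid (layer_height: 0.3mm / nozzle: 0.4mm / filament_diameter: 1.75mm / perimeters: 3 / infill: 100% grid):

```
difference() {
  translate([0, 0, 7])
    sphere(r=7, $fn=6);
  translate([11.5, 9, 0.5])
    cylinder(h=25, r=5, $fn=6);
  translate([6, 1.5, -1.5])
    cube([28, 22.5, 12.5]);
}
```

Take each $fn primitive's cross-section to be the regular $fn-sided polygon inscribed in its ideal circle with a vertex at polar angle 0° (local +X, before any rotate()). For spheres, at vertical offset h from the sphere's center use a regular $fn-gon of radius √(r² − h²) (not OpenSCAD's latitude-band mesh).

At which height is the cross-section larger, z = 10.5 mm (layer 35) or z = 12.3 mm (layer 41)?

layer 35 (z = 10.5 mm)

Layer 35 (z = 10.5): the r=7 sphere slices to a regular 6-gon of circumradius 6.062 (√(r²−h²) with h=3.5 from center) (area = (6/2)·6.062²·sin(360°/6) = 95.48 mm²); the r=5 cylinder at (11.5, 9) gives a regular 6-gon of circumradius 5 (constant along its height) (area = (6/2)·5.000²·sin(360°/6) = 64.95 mm²); the cube at (6, 1.5) (footprint 28×22.5) is included at this height (area 630.00 mm²); Taking the first minus the rest: starting from the r=7 sphere (95.48 mm²), the r=5 cylinder at (11.5, 9) misses the remaining region (no effect); the 28×22.5 cube at (6, 1.5) misses the remaining region (no effect) — area = 95.48 mm². So its area = 95.48 mm². Layer 41 (z = 12.3): the r=7 sphere contributes a regular 6-gon of circumradius √(7²−5.3²) = 4.573 (area = (6/2)·4.573²·sin(360°/6) = 54.33 mm²); the r=5 cylinder at (11.5, 9) contributes a regular 6-gon of circumradius 5 (area = (6/2)·5.000²·sin(360°/6) = 64.95 mm²); the cube at (6, 1.5) is absent (z outside [-1.5, 11]); Taking the first minus the rest: starting from the r=7 sphere (54.33 mm²), the r=5 cylinder at (11.5, 9) misses the remaining region (no effect) — area = 54.33 mm². So its area = 54.33 mm². Layer 35 is larger (95.48 vs 54.33 mm²).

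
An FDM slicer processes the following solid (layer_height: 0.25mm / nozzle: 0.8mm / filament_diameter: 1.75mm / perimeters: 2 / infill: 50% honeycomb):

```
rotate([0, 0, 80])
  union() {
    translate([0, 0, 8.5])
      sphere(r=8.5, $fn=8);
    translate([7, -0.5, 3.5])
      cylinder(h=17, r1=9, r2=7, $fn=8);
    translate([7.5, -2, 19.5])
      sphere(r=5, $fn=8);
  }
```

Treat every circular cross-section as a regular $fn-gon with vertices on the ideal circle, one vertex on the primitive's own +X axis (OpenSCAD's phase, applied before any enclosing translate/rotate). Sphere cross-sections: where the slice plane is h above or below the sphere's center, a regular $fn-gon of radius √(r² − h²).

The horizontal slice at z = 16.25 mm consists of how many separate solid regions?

1

At z = 16.25 mm: the r=8.5 sphere slices to a regular 8-gon of circumradius 3.491 (√(r²−h²) with h=7.75 from center); the cone at (7, -0.5) contributes a regular 8-gon of circumradius 7.500 (interpolated between r1=9 and r2=7 at t=0.750); the r=5 sphere at (7.5, -2) contributes a regular 8-gon of circumradius √(5²−3.25²) = 3.800; Taking the union: the regions partially overlap (shared area 56.74 mm²), so overlapping operands fuse into one piece — 1 connected region; (whole slice rotated 80° about Z — lengths, areas and connectivity unchanged). The result has 1 disconnected region.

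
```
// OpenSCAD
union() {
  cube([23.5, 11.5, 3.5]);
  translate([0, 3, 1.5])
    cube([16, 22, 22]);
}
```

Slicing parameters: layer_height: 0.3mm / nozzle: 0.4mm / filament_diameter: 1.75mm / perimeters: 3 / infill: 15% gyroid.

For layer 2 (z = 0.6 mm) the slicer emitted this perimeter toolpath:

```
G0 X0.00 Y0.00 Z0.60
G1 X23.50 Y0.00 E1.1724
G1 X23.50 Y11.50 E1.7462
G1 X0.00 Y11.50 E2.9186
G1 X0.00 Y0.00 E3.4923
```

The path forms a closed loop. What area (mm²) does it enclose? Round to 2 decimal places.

Apply the shoelace formula to the sequence of (X, Y) vertices; enclosed area = 270.25 mm².

270.25 mm²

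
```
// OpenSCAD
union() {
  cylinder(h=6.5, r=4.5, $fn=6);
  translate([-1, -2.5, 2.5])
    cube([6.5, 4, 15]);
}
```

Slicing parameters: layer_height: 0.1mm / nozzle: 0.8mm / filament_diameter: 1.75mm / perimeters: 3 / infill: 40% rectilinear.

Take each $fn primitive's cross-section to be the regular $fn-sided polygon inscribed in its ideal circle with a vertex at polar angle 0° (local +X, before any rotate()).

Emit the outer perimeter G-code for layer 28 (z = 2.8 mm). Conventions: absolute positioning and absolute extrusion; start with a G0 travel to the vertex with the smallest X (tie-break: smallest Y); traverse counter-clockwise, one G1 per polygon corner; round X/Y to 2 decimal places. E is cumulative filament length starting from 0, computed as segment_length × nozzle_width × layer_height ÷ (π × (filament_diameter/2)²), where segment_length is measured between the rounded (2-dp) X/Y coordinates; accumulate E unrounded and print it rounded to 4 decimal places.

G0 X-4.50 Y0.00 Z2.80
G1 X-2.25 Y-3.90 E0.1498
G1 X2.25 Y-3.90 E0.2994
G1 X3.06 Y-2.50 E0.3532
G1 X5.50 Y-2.50 E0.4344
G1 X5.50 Y1.50 E0.5674
G1 X3.63 Y1.50 E0.6296
G1 X2.25 Y3.90 E0.7217
G1 X-2.25 Y3.90 E0.8714
G1 X-4.50 Y0.00 E1.0211

At z = 2.8 mm: the r=4.5 cylinder gives a regular 6-gon of circumradius 4.5 (constant along its height); the cube at (-1, -2.5) is present — its section is the full 6.5×4 rectangle; Combining (union): the regions partially overlap (shared area 19.55 mm²), so overlapping operands fuse into one piece — 1 connected region. The outline is a single polygon with 9 vertices. Extrusion per mm of travel: 0.8 × 0.1 / (π × 0.875²) = 0.033260. Accumulating E over each segment gives final E = 1.0211.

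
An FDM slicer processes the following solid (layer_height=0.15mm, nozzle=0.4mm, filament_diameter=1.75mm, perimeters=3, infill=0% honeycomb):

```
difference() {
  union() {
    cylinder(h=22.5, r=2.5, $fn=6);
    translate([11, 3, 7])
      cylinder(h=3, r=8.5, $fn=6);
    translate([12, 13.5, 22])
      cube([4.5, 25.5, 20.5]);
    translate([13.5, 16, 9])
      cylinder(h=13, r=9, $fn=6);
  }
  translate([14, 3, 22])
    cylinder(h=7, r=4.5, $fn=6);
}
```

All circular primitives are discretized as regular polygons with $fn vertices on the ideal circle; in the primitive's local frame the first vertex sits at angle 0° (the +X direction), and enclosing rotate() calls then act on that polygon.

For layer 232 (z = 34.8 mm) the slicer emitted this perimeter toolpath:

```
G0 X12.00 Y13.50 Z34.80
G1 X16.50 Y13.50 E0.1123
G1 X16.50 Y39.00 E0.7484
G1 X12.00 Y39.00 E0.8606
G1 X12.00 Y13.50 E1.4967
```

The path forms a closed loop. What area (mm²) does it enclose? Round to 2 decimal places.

Apply the shoelace formula to the sequence of (X, Y) vertices; enclosed area = 114.75 mm².

114.75 mm²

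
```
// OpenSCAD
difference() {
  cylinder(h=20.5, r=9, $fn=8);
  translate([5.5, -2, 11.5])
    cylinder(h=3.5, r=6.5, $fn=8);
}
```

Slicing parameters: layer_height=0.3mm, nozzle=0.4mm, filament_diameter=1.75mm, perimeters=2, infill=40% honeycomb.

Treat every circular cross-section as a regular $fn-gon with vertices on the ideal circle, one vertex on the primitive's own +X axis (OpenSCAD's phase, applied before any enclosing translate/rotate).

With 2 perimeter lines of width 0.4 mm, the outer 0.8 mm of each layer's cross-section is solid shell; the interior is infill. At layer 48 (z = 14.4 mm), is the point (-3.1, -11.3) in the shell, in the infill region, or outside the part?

outside

At z = 14.4 mm: the r=9 cylinder gives a regular 8-gon of circumradius 9 (constant along its height); the cylinder at (5.5, -2): section is a regular 8-gon, circumradius r=6.5; Taking the first minus the rest: starting from the r=9 cylinder, the r=6.5 cylinder at (5.5, -2) partially overlaps it — only the 82.77 mm² overlap (of its 119.50 mm²) is removed, clipping the outline — 1 connected region. Overall, the cross-section is a single solid region. The nearest boundary edge runs (-0.00, -9.00)→(-6.36, -6.36); distance from the point to it = 3.31 mm. The point is not inside any of the regions above, so it lies outside the cross-section (3.31 mm from the nearest boundary).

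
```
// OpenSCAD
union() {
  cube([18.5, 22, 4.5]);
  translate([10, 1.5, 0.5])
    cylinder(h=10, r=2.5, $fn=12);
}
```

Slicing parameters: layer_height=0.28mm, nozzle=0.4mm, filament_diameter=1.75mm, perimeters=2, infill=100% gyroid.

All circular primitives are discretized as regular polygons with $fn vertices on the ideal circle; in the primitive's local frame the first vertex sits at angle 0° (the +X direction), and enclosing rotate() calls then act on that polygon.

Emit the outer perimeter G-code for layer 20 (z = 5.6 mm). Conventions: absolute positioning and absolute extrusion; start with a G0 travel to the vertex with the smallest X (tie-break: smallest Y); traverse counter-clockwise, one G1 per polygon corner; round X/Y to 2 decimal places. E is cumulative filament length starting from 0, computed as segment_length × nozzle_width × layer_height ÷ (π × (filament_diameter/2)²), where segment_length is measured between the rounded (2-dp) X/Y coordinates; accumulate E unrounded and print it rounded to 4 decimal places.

G0 X7.50 Y1.50 Z5.60
G1 X7.83 Y0.25 E0.0602
G1 X8.75 Y-0.67 E0.1208
G1 X10.00 Y-1.00 E0.1810
G1 X11.25 Y-0.67 E0.2412
G1 X12.17 Y0.25 E0.3018
G1 X12.50 Y1.50 E0.3620
G1 X12.17 Y2.75 E0.4222
G1 X11.25 Y3.67 E0.4827
G1 X10.00 Y4.00 E0.5429
G1 X8.75 Y3.67 E0.6031
G1 X7.83 Y2.75 E0.6637
G1 X7.50 Y1.50 E0.7239

At z = 5.6 mm: the cube is absent (z outside [0, 4.5]); the r=2.5 cylinder at (10, 1.5) contributes a regular 12-gon of circumradius 2.5; Combining (union): only the r=2.5 cylinder at (10, 1.5) is present, so the union is just that shape — 1 connected region. The outline is a single polygon with 12 vertices. Extrusion per mm of travel: 0.4 × 0.28 / (π × 0.875²) = 0.046564. Accumulating E over each segment gives final E = 0.7239.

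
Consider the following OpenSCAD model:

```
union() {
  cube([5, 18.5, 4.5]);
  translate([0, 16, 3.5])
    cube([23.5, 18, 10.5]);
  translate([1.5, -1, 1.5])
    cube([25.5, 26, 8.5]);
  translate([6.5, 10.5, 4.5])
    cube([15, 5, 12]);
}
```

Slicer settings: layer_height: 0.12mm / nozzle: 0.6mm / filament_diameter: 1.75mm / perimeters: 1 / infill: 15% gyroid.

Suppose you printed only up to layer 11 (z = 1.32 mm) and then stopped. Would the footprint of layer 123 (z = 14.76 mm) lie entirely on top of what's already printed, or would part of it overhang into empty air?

part overhangs

Compare the two slices. At z = 1.32: the cube is present — its section is the full 5×18.5 rectangle (area 92.50 mm²); the cube at (0, 16) is not intersected at this z (z outside [3.5, 14]); the cube at (1.5, -1) does not reach this height (z outside [1.5, 10]); the cube at (6.5, 10.5) is absent (z outside [4.5, 16.5]); Merging all regions: only the 5×18.5 cube is present, so the union is just that shape — area = 92.50 mm². At z = 14.76: the cube is not intersected at this z (z outside [0, 4.5]); the cube at (0, 16) is absent (z outside [3.5, 14]); the cube at (1.5, -1) is not intersected at this z (z outside [1.5, 10]); the 15×5 cube at (6.5, 10.5) contributes its full rectangle (area 75.00 mm²); Combining (union): only the 15×5 cube at (6.5, 10.5) is present, so the union is just that shape — area = 75.00 mm². Checking containment: at z = 14.76 the cross-section extends beyond the z = 1.32 cross-section by about 75.00 mm².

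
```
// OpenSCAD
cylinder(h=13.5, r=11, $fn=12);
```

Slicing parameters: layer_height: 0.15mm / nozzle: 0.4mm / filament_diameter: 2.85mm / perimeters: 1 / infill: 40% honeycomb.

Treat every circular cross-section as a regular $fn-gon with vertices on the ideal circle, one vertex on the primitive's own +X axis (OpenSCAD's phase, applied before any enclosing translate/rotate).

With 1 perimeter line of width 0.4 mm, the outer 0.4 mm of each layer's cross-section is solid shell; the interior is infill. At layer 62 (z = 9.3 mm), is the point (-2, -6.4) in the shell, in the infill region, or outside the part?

infill

At z = 9.3 mm: the cylinder: section is a regular 12-gon, circumradius r=11. Overall, the cross-section is a single solid region. The nearest boundary edge runs (-5.50, -9.53)→(-0.00, -11.00); distance from the point to it = 3.93 mm. The point is inside the cross-section and 3.93 mm from the nearest boundary — more than the 0.4 mm shell width (1 × 0.4), so it's in the infill interior.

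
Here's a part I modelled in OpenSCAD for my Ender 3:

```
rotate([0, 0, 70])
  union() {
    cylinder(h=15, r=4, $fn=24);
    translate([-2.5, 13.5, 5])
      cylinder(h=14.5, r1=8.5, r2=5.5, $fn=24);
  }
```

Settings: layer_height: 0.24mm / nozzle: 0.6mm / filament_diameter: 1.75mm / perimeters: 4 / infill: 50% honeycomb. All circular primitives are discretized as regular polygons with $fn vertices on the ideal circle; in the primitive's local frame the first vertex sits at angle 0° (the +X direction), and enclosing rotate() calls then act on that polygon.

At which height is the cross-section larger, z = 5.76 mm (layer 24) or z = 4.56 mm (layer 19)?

layer 24 (z = 5.76 mm)

Layer 24 (z = 5.76): the r=4 cylinder contributes a regular 24-gon of circumradius 4 (area = (24/2)·4.000²·sin(360°/24) = 49.69 mm²); the cone at (-2.5, 13.5) contributes a regular 24-gon of circumradius 8.343 (interpolated between r1=8.5 and r2=5.5 at t=0.052) (area = (24/2)·8.343²·sin(360°/24) = 216.17 mm²); Combining (union): the 2 present regions are separate (no shared area or edge), so areas and boundary lengths simply add and each stays a separate island — area = 265.86 mm²; (rotated 70° about Z; rotation is an isometry so areas/perimeters/island counts are preserved). So its area = 265.86 mm². Layer 19 (z = 4.56): the r=4 cylinder contributes a regular 24-gon of circumradius 4 (area = (24/2)·4.000²·sin(360°/24) = 49.69 mm²); the cone at (-2.5, 13.5) does not reach this height (z outside [5, 19.5]); Combining (union): only the r=4 cylinder is present, so the union is just that shape — area = 49.69 mm²; (rotated 70° about Z; rotation is an isometry so areas/perimeters/island counts are preserved). So its area = 49.69 mm². Layer 24 is larger (265.86 vs 49.69 mm²).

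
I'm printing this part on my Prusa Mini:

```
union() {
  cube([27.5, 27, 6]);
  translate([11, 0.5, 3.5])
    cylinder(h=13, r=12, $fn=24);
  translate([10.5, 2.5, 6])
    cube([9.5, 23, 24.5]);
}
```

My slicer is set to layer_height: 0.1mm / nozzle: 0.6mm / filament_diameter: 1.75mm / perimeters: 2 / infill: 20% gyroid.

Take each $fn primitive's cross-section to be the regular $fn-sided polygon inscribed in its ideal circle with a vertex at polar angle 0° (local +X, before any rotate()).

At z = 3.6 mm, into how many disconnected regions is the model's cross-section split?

1

At z = 3.6 mm: the cube (footprint 27.5×27) is included at this height; the r=12 cylinder at (11, 0.5) contributes a regular 24-gon of circumradius 12; the cube at (10.5, 2.5) does not reach this height (z outside [6, 30.5]); Merging all regions: the regions partially overlap (shared area 232.21 mm²), so overlapping operands fuse into one piece — 1 connected region. The result has 1 disconnected region.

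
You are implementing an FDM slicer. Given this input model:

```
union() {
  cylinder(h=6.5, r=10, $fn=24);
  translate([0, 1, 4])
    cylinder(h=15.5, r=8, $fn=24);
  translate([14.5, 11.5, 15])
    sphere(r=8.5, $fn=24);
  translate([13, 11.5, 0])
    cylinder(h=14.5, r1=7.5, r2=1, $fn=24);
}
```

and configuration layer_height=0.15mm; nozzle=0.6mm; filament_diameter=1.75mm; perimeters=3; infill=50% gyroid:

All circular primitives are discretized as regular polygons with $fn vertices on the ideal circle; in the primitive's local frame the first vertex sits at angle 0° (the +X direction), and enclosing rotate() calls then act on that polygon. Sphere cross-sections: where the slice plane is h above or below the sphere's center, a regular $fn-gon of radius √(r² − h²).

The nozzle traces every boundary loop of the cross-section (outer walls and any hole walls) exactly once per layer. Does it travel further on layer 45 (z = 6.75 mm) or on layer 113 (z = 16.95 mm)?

Layer 45 (z = 6.75): the cylinder is not intersected at this z (z outside [0, 6.5]); the r=8 cylinder at (0, 1) gives a regular 24-gon of circumradius 8 (constant along its height) (perimeter = 2·24·8.000·sin(180°/24) = 50.12 mm); the sphere at (14.5, 11.5): section is a regular 24-gon, circumradius = √(r²−h²) = √(8.5²−8.25²) = 2.046 (perimeter = 2·24·2.046·sin(180°/24) = 12.82 mm); the cone at (13, 11.5) contributes a regular 24-gon of circumradius 4.474 (interpolated between r1=7.5 and r2=1 at t=0.466) (perimeter = 2·24·4.474·sin(180°/24) = 28.03 mm); Taking the union: the regions partially overlap (shared area 13.01 mm²), so the edge portions inside another operand are dropped and the merged outline is re-measured after clipping — boundary = 78.15 mm. So its perimeter = 78.15 mm. Layer 113 (z = 16.95): the cylinder is not intersected at this z (z outside [0, 6.5]); the r=8 cylinder at (0, 1) gives a regular 24-gon of circumradius 8 (constant along its height) (perimeter = 2·24·8.000·sin(180°/24) = 50.12 mm); the r=8.5 sphere at (14.5, 11.5) slices to a regular 24-gon of circumradius 8.273 (√(r²−h²) with h=1.95 from center) (perimeter = 2·24·8.273·sin(180°/24) = 51.83 mm); the cone at (13, 11.5) is absent (z outside [0, 14.5]); Merging all regions: the 2 present regions are separate (no shared area or edge), so areas and boundary lengths simply add and each stays a separate island — boundary = 101.96 mm. So its perimeter = 101.96 mm. Layer 113 is larger (101.96 vs 78.15 mm).

layer 113 (z = 16.95 mm)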